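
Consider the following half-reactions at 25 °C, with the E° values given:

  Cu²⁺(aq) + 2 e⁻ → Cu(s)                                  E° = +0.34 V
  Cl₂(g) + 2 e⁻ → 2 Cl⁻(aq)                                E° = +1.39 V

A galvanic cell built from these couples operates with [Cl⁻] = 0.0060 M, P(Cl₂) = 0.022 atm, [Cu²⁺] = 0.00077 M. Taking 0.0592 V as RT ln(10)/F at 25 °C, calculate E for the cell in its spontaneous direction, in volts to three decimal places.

Cl₂/Cl⁻ is the cathode (higher E°), Cu²⁺/Cu the anode: E°cell = +1.39 − (+0.34) = +1.05 V, n = 2.
Overall: Cl₂(g) + Cu(s) → 2 Cl⁻(aq) + Cu²⁺(aq)
Q = [Cl⁻]^2·[Cu²⁺] / (P(Cl₂)); log Q = -5.900.
E = E° − (0.0592/n) log Q = +1.05 − (0.0592/2)(-5.900) = +1.225 V.

+1.225 V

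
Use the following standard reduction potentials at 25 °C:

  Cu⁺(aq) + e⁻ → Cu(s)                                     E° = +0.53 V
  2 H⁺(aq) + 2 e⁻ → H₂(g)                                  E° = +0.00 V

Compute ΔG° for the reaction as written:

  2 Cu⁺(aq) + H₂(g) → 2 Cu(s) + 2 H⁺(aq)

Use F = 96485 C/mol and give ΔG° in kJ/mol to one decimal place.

-102.3 kJ/mol

As written, Cu⁺/Cu is reduced (cathode) and H⁺/H₂ is oxidised (anode), so E°cell = (+0.53) − (+0.00) = +0.53 V.
Balancing electrons gives n = 2.
ΔG° = −nFE° = −(2)(96485)(+0.53) = -102,274 J = -102.3 kJ/mol.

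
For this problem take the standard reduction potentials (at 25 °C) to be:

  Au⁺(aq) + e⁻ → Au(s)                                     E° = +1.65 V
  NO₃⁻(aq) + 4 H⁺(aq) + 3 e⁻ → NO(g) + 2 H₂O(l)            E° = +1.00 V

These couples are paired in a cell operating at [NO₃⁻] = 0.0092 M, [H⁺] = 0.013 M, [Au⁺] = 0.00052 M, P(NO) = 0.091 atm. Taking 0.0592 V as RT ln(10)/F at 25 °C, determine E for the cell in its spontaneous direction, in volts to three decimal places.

+0.624 V

Au⁺/Au is the cathode (higher E°), NO₃⁻/NO the anode: E°cell = +1.65 − (+1.00) = +0.65 V, n = 3.
Overall: 3 Au⁺(aq) + NO(g) + 2 H₂O(l) → 3 Au(s) + NO₃⁻(aq) + 4 H⁺(aq)
Q = [NO₃⁻]·[H⁺]^4 / ([Au⁺]^3·P(NO)); log Q = 1.313.
E = E° − (0.0592/n) log Q = +0.65 − (0.0592/3)(1.313) = +0.624 V.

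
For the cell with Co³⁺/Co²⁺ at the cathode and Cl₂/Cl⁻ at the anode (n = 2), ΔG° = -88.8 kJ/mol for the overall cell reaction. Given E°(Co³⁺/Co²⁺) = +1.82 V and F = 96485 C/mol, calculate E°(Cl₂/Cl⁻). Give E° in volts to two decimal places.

+1.36 V

E°cell = −ΔG°/(nF) = −(-88.8×10³)/((2)(96485)) = +0.460 V.
Since Co³⁺/Co²⁺ is the cathode and Cl₂/Cl⁻ the anode, E°cell = E°(Co³⁺/Co²⁺) − E°(Cl₂/Cl⁻).
So E°(Cl₂/Cl⁻) = E°(Co³⁺/Co²⁺) − E°cell = (+1.82) − (+0.460) = +1.36 V.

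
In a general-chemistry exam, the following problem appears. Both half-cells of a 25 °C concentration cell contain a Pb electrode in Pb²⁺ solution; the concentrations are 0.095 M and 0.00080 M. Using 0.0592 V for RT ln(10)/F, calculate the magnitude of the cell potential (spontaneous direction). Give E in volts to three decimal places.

+0.061 V

For a concentration cell E°cell = 0. The 0.095 M side is the cathode (reduction is favoured where [Pb²⁺] is higher).
With n = 2, E = −(0.0592/2) log([Pb²⁺]ₐₙ/[Pb²⁺]꜀ₐₜ) = −(0.0592/2) log(0.0008/0.095) = −(0.0592/2)(-2.075) = +0.061 V.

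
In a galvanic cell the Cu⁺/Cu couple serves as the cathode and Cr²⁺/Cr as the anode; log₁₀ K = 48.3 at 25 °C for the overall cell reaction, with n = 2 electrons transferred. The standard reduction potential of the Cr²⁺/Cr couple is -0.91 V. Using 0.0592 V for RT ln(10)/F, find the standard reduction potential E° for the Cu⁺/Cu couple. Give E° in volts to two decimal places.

+0.52 V

E°cell = (0.0592/n)·log K = (0.0592/2)(48.3) = +1.430 V.
Since Cu⁺/Cu is the cathode and Cr²⁺/Cr the anode, E°cell = E°(Cu⁺/Cu) − E°(Cr²⁺/Cr).
So E°(Cu⁺/Cu) = E°cell + E°(Cr²⁺/Cr) = +1.430 + (-0.91) = +0.52 V.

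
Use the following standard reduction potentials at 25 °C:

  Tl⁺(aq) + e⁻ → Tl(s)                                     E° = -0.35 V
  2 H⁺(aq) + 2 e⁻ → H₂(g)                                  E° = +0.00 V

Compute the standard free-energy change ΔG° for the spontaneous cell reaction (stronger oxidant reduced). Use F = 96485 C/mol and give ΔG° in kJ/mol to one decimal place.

H⁺/H₂ (E° = +0.00 V) is the cathode; Tl⁺/Tl (E° = -0.35 V) is the anode, so E°cell = +0.35 V.
Balancing electrons gives n = 2 (lcm of 2 and 1).
ΔG° = −nFE° = −(2)(96485)(+0.35) = -67,540 J = -67.5 kJ/mol.

-67.5 kJ/mol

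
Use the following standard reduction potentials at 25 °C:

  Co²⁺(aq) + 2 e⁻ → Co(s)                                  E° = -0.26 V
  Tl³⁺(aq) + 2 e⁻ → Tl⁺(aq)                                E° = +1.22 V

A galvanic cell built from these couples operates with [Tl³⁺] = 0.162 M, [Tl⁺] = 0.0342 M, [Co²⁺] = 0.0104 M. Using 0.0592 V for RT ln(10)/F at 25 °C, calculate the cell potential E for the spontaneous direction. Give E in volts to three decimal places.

+1.559 V

Tl³⁺/Tl⁺ is the cathode (higher E°), Co²⁺/Co the anode: E°cell = +1.22 − (-0.26) = +1.48 V, n = 2.
Overall: Tl³⁺(aq) + Co(s) → Tl⁺(aq) + Co²⁺(aq)
Q = [Tl⁺]·[Co²⁺] / ([Tl³⁺]); log Q = -2.658.
E = E° − (0.0592/n) log Q = +1.48 − (0.0592/2)(-2.658) = +1.559 V.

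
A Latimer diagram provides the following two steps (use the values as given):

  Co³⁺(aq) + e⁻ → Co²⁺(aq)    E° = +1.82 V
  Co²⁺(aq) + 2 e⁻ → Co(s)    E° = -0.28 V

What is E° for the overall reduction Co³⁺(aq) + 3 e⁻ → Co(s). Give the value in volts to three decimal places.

Since ΔG° = −nFE° is additive over sequential reductions, n₃E°₃ = n₁E°₁ + n₂E°₂.
E°₃ = (1×+1.82 + 2×-0.28) / 3 = (+1.260) / 3 = +0.420 V.

+0.420 V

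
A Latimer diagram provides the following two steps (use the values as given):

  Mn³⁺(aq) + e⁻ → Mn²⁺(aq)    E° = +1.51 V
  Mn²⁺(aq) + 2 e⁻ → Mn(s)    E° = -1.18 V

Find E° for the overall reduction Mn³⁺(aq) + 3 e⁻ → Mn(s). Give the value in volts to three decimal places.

Since ΔG° = −nFE° is additive over sequential reductions, n₃E°₃ = n₁E°₁ + n₂E°₂.
E°₃ = (1×+1.51 + 2×-1.18) / 3 = (-0.850) / 3 = -0.283 V.

-0.283 V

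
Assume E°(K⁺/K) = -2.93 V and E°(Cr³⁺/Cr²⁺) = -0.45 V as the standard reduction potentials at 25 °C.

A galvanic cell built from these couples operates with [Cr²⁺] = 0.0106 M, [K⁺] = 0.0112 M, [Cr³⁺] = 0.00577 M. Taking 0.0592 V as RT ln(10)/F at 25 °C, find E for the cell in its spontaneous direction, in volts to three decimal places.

+2.580 V

Cr³⁺/Cr²⁺ is the cathode (higher E°), K⁺/K the anode: E°cell = -0.45 − (-2.93) = +2.48 V, n = 1.
Overall: Cr³⁺(aq) + K(s) → Cr²⁺(aq) + K⁺(aq)
Q = [Cr²⁺]·[K⁺] / ([Cr³⁺]); log Q = -1.687.
E = E° − (0.0592/n) log Q = +2.48 − (0.0592/1)(-1.687) = +2.580 V.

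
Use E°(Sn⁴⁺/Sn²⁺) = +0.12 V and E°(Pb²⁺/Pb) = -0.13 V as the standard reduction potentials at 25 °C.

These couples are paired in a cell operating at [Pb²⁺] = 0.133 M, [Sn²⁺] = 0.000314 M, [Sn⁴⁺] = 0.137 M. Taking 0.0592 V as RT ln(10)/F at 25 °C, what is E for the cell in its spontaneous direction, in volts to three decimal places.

Sn⁴⁺/Sn²⁺ is the cathode (higher E°), Pb²⁺/Pb the anode: E°cell = +0.12 − (-0.13) = +0.25 V, n = 2.
Overall: Sn⁴⁺(aq) + Pb(s) → Sn²⁺(aq) + Pb²⁺(aq)
Q = [Sn²⁺]·[Pb²⁺] / ([Sn⁴⁺]); log Q = -3.516.
E = E° − (0.0592/n) log Q = +0.25 − (0.0592/2)(-3.516) = +0.354 V.

+0.354 V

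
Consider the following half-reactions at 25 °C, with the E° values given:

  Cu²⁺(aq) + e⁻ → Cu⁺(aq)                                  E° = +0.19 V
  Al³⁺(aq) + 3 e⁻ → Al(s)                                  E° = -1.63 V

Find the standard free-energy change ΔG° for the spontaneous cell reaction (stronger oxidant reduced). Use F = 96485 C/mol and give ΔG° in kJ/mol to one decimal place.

-526.8 kJ/mol

Cu²⁺/Cu⁺ (E° = +0.19 V) is the cathode; Al³⁺/Al (E° = -1.63 V) is the anode, so E°cell = +1.82 V.
Balancing electrons gives n = 3 (lcm of 1 and 3).
ΔG° = −nFE° = −(3)(96485)(+1.82) = -526,808 J = -526.8 kJ/mol.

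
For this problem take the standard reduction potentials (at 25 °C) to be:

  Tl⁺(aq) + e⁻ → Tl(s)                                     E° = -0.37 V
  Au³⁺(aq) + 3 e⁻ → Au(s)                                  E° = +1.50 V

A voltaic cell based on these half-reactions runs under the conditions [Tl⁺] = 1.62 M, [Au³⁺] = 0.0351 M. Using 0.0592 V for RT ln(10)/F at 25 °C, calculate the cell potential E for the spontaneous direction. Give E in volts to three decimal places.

+1.829 V

Au³⁺/Au is the cathode (higher E°), Tl⁺/Tl the anode: E°cell = +1.50 − (-0.37) = +1.87 V, n = 3.
Overall: Au³⁺(aq) + 3 Tl(s) → Au(s) + 3 Tl⁺(aq)
Q = [Tl⁺]^3 / ([Au³⁺]); log Q = 2.083.
E = E° − (0.0592/n) log Q = +1.87 − (0.0592/3)(2.083) = +1.829 V.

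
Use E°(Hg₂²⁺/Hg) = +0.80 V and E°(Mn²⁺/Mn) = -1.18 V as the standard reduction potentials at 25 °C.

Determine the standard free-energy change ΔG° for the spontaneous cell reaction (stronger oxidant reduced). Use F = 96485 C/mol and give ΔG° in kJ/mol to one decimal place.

-382.1 kJ/mol

Hg₂²⁺/Hg (E° = +0.80 V) is the cathode; Mn²⁺/Mn (E° = -1.18 V) is the anode, so E°cell = +1.98 V.
Balancing electrons gives n = 2 (lcm of 2 and 2).
ΔG° = −nFE° = −(2)(96485)(+1.98) = -382,081 J = -382.1 kJ/mol.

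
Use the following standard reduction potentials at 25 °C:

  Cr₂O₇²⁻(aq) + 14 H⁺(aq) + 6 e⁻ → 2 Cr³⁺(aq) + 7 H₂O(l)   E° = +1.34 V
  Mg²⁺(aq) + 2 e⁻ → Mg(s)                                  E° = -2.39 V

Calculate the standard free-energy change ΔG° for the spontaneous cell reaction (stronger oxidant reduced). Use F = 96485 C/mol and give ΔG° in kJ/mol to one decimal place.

Cr₂O₇²⁻/Cr³⁺ (E° = +1.34 V) is the cathode; Mg²⁺/Mg (E° = -2.39 V) is the anode, so E°cell = +3.73 V.
Balancing electrons gives n = 6 (lcm of 6 and 2).
ΔG° = −nFE° = −(6)(96485)(+3.73) = -2,159,334 J = -2159.3 kJ/mol.

-2159.3 kJ/mol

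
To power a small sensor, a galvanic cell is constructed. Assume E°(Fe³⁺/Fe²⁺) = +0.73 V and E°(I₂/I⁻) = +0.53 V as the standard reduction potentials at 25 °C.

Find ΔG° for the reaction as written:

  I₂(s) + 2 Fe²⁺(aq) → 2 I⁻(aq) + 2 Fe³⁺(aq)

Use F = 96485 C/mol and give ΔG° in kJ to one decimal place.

As written, I₂/I⁻ is reduced (cathode) and Fe³⁺/Fe²⁺ is oxidised (anode), so E°cell = (+0.53) − (+0.73) = -0.20 V.
Balancing electrons gives n = 2.
ΔG° = −nFE° = −(2)(96485)(-0.20) = 38,594 J = +38.6 kJ.

+38.6 kJ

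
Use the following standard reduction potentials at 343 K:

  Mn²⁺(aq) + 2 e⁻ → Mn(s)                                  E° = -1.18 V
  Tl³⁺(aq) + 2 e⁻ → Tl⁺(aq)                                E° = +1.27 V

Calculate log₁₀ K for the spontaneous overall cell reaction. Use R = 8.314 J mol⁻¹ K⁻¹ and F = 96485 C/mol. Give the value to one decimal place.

72.0

Cathode: Tl³⁺/Tl⁺; anode: Mn²⁺/Mn. E°cell = (+1.27) − (-1.18) = +2.45 V, with n = 2.
ΔG° = −nFE° = −RT ln K, so ln K = nFE°/(RT) = (2)(96485)(+2.45) / ((8.314)(343)) = 165.787.
log₁₀ K = 165.787 / ln 10 = 72.0.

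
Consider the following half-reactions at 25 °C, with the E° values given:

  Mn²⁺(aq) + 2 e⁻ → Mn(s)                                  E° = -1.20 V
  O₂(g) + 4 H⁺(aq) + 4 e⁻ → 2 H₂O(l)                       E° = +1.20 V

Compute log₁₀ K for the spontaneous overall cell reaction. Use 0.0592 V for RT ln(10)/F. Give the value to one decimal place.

162.2

Cathode: O₂/H₂O; anode: Mn²⁺/Mn. E°cell = +2.40 V, n = 4.
log K = nE°cell / 0.0592 = (4)(+2.40) / 0.0592 = 162.2.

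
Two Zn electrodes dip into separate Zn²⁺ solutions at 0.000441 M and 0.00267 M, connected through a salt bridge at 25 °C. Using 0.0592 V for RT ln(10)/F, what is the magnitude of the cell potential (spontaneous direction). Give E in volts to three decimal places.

For a concentration cell E°cell = 0. The 0.00267 M side is the cathode (reduction is favoured where [Zn²⁺] is higher).
With n = 2, E = −(0.0592/2) log([Zn²⁺]ₐₙ/[Zn²⁺]꜀ₐₜ) = −(0.0592/2) log(0.000441/0.00267) = −(0.0592/2)(-0.782) = +0.023 V.

+0.023 V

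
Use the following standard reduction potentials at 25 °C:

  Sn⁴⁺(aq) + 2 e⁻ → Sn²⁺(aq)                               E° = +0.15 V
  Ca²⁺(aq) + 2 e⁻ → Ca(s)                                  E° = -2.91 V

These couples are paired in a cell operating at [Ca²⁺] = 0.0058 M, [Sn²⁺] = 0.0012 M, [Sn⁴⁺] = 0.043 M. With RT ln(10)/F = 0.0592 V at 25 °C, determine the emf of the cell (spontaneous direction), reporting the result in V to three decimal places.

+3.172 V

Sn⁴⁺/Sn²⁺ is the cathode (higher E°), Ca²⁺/Ca the anode: E°cell = +0.15 − (-2.91) = +3.06 V, n = 2.
Overall: Sn⁴⁺(aq) + Ca(s) → Sn²⁺(aq) + Ca²⁺(aq)
Q = [Sn²⁺]·[Ca²⁺] / ([Sn⁴⁺]); log Q = -3.791.
E = E° − (0.0592/n) log Q = +3.06 − (0.0592/2)(-3.791) = +3.172 V.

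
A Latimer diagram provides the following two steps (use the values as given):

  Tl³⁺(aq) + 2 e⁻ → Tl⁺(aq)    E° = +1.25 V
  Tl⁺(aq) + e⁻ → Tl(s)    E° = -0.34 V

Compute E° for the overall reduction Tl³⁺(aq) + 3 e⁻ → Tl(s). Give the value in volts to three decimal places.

+0.720 V

Adding the free-energy changes (−nFE°) of the two steps gives −n₃FE°₃ = −n₁FE°₁ − n₂FE°₂.
E°₃ = (2×+1.25 + 1×-0.34) / 3 = (+2.160) / 3 = +0.720 V.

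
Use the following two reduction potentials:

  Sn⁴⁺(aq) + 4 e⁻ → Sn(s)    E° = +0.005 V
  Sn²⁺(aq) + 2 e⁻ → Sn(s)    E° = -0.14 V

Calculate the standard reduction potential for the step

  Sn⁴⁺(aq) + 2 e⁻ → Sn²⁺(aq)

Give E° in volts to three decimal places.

+0.150 V

Sequential free energies add, so n₃E°₃ = n₁E°₁ + n₂E°₂.
With n₃ = 4, and the known step contributing 2×(-0.14) V, the unknown satisfies 2·E° = 4×(+0.005) − 2×(-0.14) = +0.300.
E° = +0.300 / 2 = +0.150 V.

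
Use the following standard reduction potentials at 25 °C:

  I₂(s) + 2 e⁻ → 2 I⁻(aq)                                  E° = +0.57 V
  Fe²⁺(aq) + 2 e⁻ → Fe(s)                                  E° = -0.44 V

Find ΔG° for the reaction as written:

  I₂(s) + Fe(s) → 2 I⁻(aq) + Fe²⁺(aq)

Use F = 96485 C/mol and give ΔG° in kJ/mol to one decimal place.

As written, I₂/I⁻ is reduced (cathode) and Fe²⁺/Fe is oxidised (anode), so E°cell = (+0.57) − (-0.44) = +1.01 V.
Balancing electrons gives n = 2.
ΔG° = −nFE° = −(2)(96485)(+1.01) = -194,900 J = -194.9 kJ/mol.

-194.9 kJ/mol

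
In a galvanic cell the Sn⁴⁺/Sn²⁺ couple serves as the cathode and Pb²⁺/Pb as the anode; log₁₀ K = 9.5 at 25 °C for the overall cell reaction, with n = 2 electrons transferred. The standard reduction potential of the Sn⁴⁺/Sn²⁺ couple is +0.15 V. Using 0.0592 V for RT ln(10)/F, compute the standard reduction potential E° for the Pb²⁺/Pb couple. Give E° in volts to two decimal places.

E°cell = (0.0592/n)·log K = (0.0592/2)(9.5) = +0.281 V.
Since Sn⁴⁺/Sn²⁺ is the cathode and Pb²⁺/Pb the anode, E°cell = E°(Sn⁴⁺/Sn²⁺) − E°(Pb²⁺/Pb).
So E°(Pb²⁺/Pb) = E°(Sn⁴⁺/Sn²⁺) − E°cell = (+0.15) − (+0.281) = -0.13 V.

-0.13 V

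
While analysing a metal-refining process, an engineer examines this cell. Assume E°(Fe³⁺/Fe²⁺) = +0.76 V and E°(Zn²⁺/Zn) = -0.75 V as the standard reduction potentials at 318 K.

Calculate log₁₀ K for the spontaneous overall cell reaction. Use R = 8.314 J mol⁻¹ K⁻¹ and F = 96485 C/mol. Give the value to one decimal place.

Cathode: Fe³⁺/Fe²⁺; anode: Zn²⁺/Zn. E°cell = (+0.76) − (-0.75) = +1.51 V, with n = 2.
ΔG° = −nFE° = −RT ln K, so ln K = nFE°/(RT) = (2)(96485)(+1.51) / ((8.314)(318)) = 110.212.
log₁₀ K = 110.212 / ln 10 = 47.9.

47.9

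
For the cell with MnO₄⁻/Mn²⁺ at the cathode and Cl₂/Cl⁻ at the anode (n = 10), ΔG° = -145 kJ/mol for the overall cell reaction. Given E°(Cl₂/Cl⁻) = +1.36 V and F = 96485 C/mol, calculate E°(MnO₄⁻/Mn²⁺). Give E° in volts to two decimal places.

E°cell = −ΔG°/(nF) = −(-145×10³)/((10)(96485)) = +0.150 V.
Since MnO₄⁻/Mn²⁺ is the cathode and Cl₂/Cl⁻ the anode, E°cell = E°(MnO₄⁻/Mn²⁺) − E°(Cl₂/Cl⁻).
So E°(MnO₄⁻/Mn²⁺) = E°cell + E°(Cl₂/Cl⁻) = +0.150 + (+1.36) = +1.51 V.

+1.51 V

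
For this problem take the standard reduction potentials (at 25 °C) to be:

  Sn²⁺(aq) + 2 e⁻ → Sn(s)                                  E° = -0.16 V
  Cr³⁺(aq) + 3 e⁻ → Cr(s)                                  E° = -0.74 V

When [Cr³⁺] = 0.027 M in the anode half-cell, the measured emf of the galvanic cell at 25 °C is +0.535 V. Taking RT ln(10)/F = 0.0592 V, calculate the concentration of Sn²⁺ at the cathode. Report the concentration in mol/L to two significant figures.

Sn²⁺/Sn is the cathode, Cr³⁺/Cr the anode: E°cell = +0.58 V, n = 6.
Overall reaction: 3 Sn²⁺(aq) + 2 Cr(s) → 3 Sn(s) + 2 Cr³⁺(aq); Q = [Cr³⁺]^2/[Sn²⁺]^3.
From E = E° − (0.0592/n) log Q: log Q = (E° − E)·n/0.0592 = (+0.58 − (+0.535))·6/0.0592 = 4.5608.
So 3·log[Sn²⁺] = 2·log(0.027) − log Q = -3.1373 − (4.5608) = -7.6981; log[Sn²⁺] = -7.6981 / 3 = -2.5660; [Sn²⁺] = 10^(-2.5660) ≈ 0.0027 M.

0.0027 M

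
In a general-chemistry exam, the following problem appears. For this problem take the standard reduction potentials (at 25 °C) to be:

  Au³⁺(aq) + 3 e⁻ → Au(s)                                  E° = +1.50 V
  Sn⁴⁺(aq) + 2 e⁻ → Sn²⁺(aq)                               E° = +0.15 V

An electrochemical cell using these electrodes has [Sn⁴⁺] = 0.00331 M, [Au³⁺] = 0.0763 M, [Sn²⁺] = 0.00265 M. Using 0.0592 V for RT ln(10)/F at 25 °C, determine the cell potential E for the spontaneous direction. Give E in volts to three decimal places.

Au³⁺/Au is the cathode (higher E°), Sn⁴⁺/Sn²⁺ the anode: E°cell = +1.50 − (+0.15) = +1.35 V, n = 6.
Overall: 2 Au³⁺(aq) + 3 Sn²⁺(aq) → 2 Au(s) + 3 Sn⁴⁺(aq)
Q = [Sn⁴⁺]^3 / ([Au³⁺]^2·[Sn²⁺]^3); log Q = 2.525.
E = E° − (0.0592/n) log Q = +1.35 − (0.0592/6)(2.525) = +1.325 V.

+1.325 V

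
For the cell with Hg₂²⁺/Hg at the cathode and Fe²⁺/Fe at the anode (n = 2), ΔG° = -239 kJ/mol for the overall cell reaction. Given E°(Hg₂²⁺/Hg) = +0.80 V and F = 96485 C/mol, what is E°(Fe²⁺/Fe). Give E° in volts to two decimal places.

-0.44 V

E°cell = −ΔG°/(nF) = −(-239×10³)/((2)(96485)) = +1.239 V.
Since Hg₂²⁺/Hg is the cathode and Fe²⁺/Fe the anode, E°cell = E°(Hg₂²⁺/Hg) − E°(Fe²⁺/Fe).
So E°(Fe²⁺/Fe) = E°(Hg₂²⁺/Hg) − E°cell = (+0.80) − (+1.239) = -0.44 V.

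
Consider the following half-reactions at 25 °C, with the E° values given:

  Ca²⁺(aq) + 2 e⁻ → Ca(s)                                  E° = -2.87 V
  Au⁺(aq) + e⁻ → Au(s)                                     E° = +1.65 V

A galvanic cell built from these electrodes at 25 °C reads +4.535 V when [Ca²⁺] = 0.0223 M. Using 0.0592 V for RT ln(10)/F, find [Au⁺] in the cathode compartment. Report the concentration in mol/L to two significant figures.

0.27 M

Au⁺/Au is the cathode, Ca²⁺/Ca the anode: E°cell = +4.52 V, n = 2.
Overall reaction: 2 Au⁺(aq) + Ca(s) → 2 Au(s) + Ca²⁺(aq); Q = [Ca²⁺]^1/[Au⁺]^2.
From E = E° − (0.0592/n) log Q: log Q = (E° − E)·n/0.0592 = (+4.52 − (+4.535))·2/0.0592 = -0.5068.
So 2·log[Au⁺] = 1·log(0.0223) − log Q = -1.6517 − (-0.5068) = -1.1449; log[Au⁺] = -1.1449 / 2 = -0.5725; [Au⁺] = 10^(-0.5725) ≈ 0.27 M.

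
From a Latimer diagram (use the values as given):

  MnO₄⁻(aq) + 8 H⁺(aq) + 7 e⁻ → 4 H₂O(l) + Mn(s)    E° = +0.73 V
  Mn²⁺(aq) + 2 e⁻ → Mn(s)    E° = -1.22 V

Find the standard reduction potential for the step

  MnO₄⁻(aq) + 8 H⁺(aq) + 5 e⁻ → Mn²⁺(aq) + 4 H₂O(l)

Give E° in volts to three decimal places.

+1.510 V

Sequential free energies add, so n₃E°₃ = n₁E°₁ + n₂E°₂.
With n₃ = 7, and the known step contributing 2×(-1.22) V, the unknown satisfies 5·E° = 7×(+0.73) − 2×(-1.22) = +7.550.
E° = +7.550 / 5 = +1.510 V.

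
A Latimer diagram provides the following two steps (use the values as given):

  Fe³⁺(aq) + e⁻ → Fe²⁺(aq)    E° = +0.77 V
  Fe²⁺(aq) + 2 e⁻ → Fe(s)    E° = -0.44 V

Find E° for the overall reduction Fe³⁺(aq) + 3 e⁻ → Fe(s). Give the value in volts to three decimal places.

-0.037 V

Standard free energies of sequential steps add: ΔG°₃ = ΔG°₁ + ΔG°₂, so n₃E°₃ = n₁E°₁ + n₂E°₂.
E°₃ = (1×+0.77 + 2×-0.44) / 3 = (-0.110) / 3 = -0.037 V.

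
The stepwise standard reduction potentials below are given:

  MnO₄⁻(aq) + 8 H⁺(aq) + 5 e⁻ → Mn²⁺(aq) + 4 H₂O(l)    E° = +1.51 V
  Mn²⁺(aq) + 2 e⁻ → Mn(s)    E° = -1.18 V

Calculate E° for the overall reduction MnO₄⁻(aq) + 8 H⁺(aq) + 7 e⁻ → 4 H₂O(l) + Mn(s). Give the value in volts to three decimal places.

+0.741 V

Adding the free-energy changes (−nFE°) of the two steps gives −n₃FE°₃ = −n₁FE°₁ − n₂FE°₂.
E°₃ = (5×+1.51 + 2×-1.18) / 7 = (+5.190) / 7 = +0.741 V.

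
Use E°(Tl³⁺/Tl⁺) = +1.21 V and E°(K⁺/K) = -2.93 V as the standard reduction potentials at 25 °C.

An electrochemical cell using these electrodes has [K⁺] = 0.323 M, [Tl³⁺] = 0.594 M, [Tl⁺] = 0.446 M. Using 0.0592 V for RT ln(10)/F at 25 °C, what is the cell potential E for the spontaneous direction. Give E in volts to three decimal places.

+4.173 V

Tl³⁺/Tl⁺ is the cathode (higher E°), K⁺/K the anode: E°cell = +1.21 − (-2.93) = +4.14 V, n = 2.
Overall: Tl³⁺(aq) + 2 K(s) → Tl⁺(aq) + 2 K⁺(aq)
Q = [Tl⁺]·[K⁺]^2 / ([Tl³⁺]); log Q = -1.106.
E = E° − (0.0592/n) log Q = +4.14 − (0.0592/2)(-1.106) = +4.173 V.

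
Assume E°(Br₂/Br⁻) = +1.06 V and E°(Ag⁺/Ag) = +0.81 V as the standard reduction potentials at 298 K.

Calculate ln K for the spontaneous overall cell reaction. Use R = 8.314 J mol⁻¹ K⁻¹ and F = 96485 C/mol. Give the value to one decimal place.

19.5

Cathode: Br₂/Br⁻; anode: Ag⁺/Ag. E°cell = (+1.06) − (+0.81) = +0.25 V, with n = 2.
ΔG° = −nFE° = −RT ln K, so ln K = nFE°/(RT) = (2)(96485)(+0.25) / ((8.314)(298)) = 19.472.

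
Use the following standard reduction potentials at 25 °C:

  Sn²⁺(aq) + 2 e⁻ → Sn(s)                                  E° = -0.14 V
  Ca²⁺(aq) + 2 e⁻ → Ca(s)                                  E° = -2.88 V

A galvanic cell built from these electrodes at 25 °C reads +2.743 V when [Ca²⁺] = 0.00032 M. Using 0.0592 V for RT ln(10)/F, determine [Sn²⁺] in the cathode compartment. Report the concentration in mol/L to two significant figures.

0.00040 M

Sn²⁺/Sn is the cathode, Ca²⁺/Ca the anode: E°cell = +2.74 V, n = 2.
Overall reaction: Sn²⁺(aq) + Ca(s) → Sn(s) + Ca²⁺(aq); Q = [Ca²⁺]^1/[Sn²⁺]^1.
From E = E° − (0.0592/n) log Q: log Q = (E° − E)·n/0.0592 = (+2.74 − (+2.743))·2/0.0592 = -0.1014.
So 1·log[Sn²⁺] = 1·log(0.00032) − log Q = -3.4949 − (-0.1014) = -3.3935; [Sn²⁺] = 10^(-3.3935) ≈ 0.00040 M.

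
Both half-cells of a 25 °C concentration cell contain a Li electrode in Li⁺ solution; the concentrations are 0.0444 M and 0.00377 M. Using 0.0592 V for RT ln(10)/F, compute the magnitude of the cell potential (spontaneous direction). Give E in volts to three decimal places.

+0.063 V

For a concentration cell E°cell = 0. The 0.0444 M side is the cathode (reduction is favoured where [Li⁺] is higher).
With n = 1, E = −(0.0592/1) log([Li⁺]ₐₙ/[Li⁺]꜀ₐₜ) = −(0.0592/1) log(0.00377/0.0444) = −(0.0592/1)(-1.071) = +0.063 V.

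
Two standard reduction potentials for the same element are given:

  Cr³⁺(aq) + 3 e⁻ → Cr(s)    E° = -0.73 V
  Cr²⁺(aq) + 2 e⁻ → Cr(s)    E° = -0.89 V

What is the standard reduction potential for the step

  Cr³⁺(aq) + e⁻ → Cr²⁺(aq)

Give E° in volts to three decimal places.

Sequential free energies add, so n₃E°₃ = n₁E°₁ + n₂E°₂.
With n₃ = 3, and the known step contributing 2×(-0.89) V, the unknown satisfies 1·E° = 3×(-0.73) − 2×(-0.89) = -0.410.
E° = -0.410 / 1 = -0.410 V.

-0.410 V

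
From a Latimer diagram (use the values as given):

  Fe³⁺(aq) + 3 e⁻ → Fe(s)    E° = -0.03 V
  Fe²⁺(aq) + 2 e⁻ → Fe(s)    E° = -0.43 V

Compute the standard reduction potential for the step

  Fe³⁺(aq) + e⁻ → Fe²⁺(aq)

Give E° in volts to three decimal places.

Sequential free energies add, so n₃E°₃ = n₁E°₁ + n₂E°₂.
With n₃ = 3, and the known step contributing 2×(-0.43) V, the unknown satisfies 1·E° = 3×(-0.03) − 2×(-0.43) = +0.770.
E° = +0.770 / 1 = +0.770 V.

+0.770 V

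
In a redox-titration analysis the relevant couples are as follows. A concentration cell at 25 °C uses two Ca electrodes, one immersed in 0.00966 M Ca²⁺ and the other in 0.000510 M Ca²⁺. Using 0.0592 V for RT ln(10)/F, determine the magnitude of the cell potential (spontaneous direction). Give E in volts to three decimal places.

+0.038 V

For a concentration cell E°cell = 0. The 0.00966 M side is the cathode (reduction is favoured where [Ca²⁺] is higher).
With n = 2, E = −(0.0592/2) log([Ca²⁺]ₐₙ/[Ca²⁺]꜀ₐₜ) = −(0.0592/2) log(0.00051/0.00966) = −(0.0592/2)(-1.277) = +0.038 V.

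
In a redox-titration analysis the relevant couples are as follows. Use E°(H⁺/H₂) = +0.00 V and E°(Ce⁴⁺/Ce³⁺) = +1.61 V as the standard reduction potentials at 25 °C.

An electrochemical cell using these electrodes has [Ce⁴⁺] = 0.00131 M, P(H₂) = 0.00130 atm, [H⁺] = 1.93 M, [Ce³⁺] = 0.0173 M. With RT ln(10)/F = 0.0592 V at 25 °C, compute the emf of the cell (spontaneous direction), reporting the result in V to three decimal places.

+1.441 V

Ce⁴⁺/Ce³⁺ is the cathode (higher E°), H⁺/H₂ the anode: E°cell = +1.61 − (+0.00) = +1.61 V, n = 2.
Overall: 2 Ce⁴⁺(aq) + H₂(g) → 2 Ce³⁺(aq) + 2 H⁺(aq)
Q = [Ce³⁺]^2·[H⁺]^2 / ([Ce⁴⁺]^2·P(H₂)); log Q = 5.699.
E = E° − (0.0592/n) log Q = +1.61 − (0.0592/2)(5.699) = +1.441 V.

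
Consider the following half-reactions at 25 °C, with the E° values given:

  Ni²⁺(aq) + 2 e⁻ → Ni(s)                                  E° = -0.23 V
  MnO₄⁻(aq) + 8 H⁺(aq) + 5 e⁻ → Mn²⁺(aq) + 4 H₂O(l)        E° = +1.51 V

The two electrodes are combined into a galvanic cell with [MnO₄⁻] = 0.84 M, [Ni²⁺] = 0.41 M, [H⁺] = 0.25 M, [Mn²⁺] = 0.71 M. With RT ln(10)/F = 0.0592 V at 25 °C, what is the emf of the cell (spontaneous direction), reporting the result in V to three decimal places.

MnO₄⁻/Mn²⁺ is the cathode (higher E°), Ni²⁺/Ni the anode: E°cell = +1.51 − (-0.23) = +1.74 V, n = 10.
Overall: 2 MnO₄⁻(aq) + 16 H⁺(aq) + 5 Ni(s) → 2 Mn²⁺(aq) + 8 H₂O(l) + 5 Ni²⁺(aq)
Q = [Mn²⁺]^2·[Ni²⁺]^5 / ([MnO₄⁻]^2·[H⁺]^16); log Q = 7.551.
E = E° − (0.0592/n) log Q = +1.74 − (0.0592/10)(7.551) = +1.695 V.

+1.695 V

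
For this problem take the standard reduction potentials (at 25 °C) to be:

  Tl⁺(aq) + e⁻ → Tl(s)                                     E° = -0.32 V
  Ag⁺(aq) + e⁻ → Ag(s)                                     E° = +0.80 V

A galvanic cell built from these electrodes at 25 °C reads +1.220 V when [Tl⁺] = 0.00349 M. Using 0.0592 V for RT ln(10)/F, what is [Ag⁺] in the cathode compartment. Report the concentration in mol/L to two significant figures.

0.17 M

Ag⁺/Ag is the cathode, Tl⁺/Tl the anode: E°cell = +1.12 V, n = 1.
Overall reaction: Ag⁺(aq) + Tl(s) → Ag(s) + Tl⁺(aq); Q = [Tl⁺]^1/[Ag⁺]^1.
From E = E° − (0.0592/n) log Q: log Q = (E° − E)·n/0.0592 = (+1.12 − (+1.220))·1/0.0592 = -1.6892.
So 1·log[Ag⁺] = 1·log(0.00349) − log Q = -2.4572 − (-1.6892) = -0.7680; [Ag⁺] = 10^(-0.7680) ≈ 0.17 M.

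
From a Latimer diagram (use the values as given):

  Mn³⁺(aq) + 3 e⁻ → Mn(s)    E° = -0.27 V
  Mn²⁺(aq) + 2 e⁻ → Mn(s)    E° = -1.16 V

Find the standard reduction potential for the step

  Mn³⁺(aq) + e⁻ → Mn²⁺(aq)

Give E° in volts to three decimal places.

+1.510 V

Sequential free energies add, so n₃E°₃ = n₁E°₁ + n₂E°₂.
With n₃ = 3, and the known step contributing 2×(-1.16) V, the unknown satisfies 1·E° = 3×(-0.27) − 2×(-1.16) = +1.510.
E° = +1.510 / 1 = +1.510 V.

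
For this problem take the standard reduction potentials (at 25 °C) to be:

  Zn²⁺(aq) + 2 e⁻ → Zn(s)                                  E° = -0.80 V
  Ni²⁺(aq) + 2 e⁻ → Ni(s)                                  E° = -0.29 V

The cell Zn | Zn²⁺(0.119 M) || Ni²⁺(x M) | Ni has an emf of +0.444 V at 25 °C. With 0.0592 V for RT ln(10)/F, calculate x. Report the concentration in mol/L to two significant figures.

Ni²⁺/Ni is the cathode, Zn²⁺/Zn the anode: E°cell = +0.51 V, n = 2.
Overall reaction: Ni²⁺(aq) + Zn(s) → Ni(s) + Zn²⁺(aq); Q = [Zn²⁺]^1/[Ni²⁺]^1.
From E = E° − (0.0592/n) log Q: log Q = (E° − E)·n/0.0592 = (+0.51 − (+0.444))·2/0.0592 = 2.2297.
So 1·log[Ni²⁺] = 1·log(0.119) − log Q = -0.9245 − (2.2297) = -3.1542; [Ni²⁺] = 10^(-3.1542) ≈ 0.00070 M.

0.00070 M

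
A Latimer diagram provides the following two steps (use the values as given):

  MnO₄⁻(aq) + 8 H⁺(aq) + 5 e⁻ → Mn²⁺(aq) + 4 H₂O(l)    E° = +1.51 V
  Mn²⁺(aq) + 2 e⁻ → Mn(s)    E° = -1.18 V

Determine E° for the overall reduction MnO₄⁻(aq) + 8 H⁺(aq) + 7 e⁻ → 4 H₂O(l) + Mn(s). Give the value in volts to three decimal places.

Standard free energies of sequential steps add: ΔG°₃ = ΔG°₁ + ΔG°₂, so n₃E°₃ = n₁E°₁ + n₂E°₂.
E°₃ = (5×+1.51 + 2×-1.18) / 7 = (+5.190) / 7 = +0.741 V.

+0.741 V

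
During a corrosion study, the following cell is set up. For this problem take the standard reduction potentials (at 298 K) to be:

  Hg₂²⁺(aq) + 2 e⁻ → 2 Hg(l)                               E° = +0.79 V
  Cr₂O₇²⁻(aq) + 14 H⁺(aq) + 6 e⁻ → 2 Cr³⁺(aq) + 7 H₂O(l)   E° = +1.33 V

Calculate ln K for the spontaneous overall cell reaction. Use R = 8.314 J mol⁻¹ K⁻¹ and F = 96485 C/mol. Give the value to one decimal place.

126.2

Cathode: Cr₂O₇²⁻/Cr³⁺; anode: Hg₂²⁺/Hg. E°cell = (+1.33) − (+0.79) = +0.54 V, with n = 6.
ΔG° = −nFE° = −RT ln K, so ln K = nFE°/(RT) = (6)(96485)(+0.54) / ((8.314)(298)) = 126.177.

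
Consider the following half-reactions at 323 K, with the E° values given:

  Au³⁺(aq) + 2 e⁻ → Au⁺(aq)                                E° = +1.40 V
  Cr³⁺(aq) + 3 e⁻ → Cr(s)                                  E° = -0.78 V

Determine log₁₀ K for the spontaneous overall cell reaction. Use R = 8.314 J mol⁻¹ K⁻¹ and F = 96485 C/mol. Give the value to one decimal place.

204.1

Cathode: Au³⁺/Au⁺; anode: Cr³⁺/Cr. E°cell = (+1.40) − (-0.78) = +2.18 V, with n = 6.
ΔG° = −nFE° = −RT ln K, so ln K = nFE°/(RT) = (6)(96485)(+2.18) / ((8.314)(323)) = 469.954.
log₁₀ K = 469.954 / ln 10 = 204.1.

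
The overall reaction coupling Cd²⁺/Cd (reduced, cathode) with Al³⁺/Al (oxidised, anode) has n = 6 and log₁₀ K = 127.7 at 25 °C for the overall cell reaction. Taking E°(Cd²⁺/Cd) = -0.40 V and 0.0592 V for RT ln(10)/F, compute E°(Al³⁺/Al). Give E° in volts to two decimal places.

E°cell = (0.0592/n)·log K = (0.0592/6)(127.7) = +1.260 V.
Since Cd²⁺/Cd is the cathode and Al³⁺/Al the anode, E°cell = E°(Cd²⁺/Cd) − E°(Al³⁺/Al).
So E°(Al³⁺/Al) = E°(Cd²⁺/Cd) − E°cell = (-0.40) − (+1.260) = -1.66 V.

-1.66 V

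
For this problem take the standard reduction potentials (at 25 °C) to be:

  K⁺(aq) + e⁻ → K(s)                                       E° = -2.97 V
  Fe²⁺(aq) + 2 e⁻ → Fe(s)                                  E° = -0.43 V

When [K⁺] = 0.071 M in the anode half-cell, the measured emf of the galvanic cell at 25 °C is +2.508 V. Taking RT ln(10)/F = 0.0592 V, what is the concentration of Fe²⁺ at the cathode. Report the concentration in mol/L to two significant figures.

Fe²⁺/Fe is the cathode, K⁺/K the anode: E°cell = +2.54 V, n = 2.
Overall reaction: Fe²⁺(aq) + 2 K(s) → Fe(s) + 2 K⁺(aq); Q = [K⁺]^2/[Fe²⁺]^1.
From E = E° − (0.0592/n) log Q: log Q = (E° − E)·n/0.0592 = (+2.54 − (+2.508))·2/0.0592 = 1.0811.
So 1·log[Fe²⁺] = 2·log(0.071) − log Q = -2.2975 − (1.0811) = -3.3786; [Fe²⁺] = 10^(-3.3786) ≈ 0.00042 M.

0.00042 M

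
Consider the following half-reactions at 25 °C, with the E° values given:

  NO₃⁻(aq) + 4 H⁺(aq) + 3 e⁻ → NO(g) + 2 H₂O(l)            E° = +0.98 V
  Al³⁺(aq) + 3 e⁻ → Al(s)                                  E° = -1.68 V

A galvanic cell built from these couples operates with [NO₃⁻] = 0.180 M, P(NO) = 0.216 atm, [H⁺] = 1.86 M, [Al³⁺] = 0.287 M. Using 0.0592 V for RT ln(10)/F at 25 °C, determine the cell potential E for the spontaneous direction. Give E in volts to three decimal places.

+2.690 V

NO₃⁻/NO is the cathode (higher E°), Al³⁺/Al the anode: E°cell = +0.98 − (-1.68) = +2.66 V, n = 3.
Overall: NO₃⁻(aq) + 4 H⁺(aq) + Al(s) → NO(g) + 2 H₂O(l) + Al³⁺(aq)
Q = P(NO)·[Al³⁺] / ([NO₃⁻]·[H⁺]^4); log Q = -1.541.
E = E° − (0.0592/n) log Q = +2.66 − (0.0592/3)(-1.541) = +2.690 V.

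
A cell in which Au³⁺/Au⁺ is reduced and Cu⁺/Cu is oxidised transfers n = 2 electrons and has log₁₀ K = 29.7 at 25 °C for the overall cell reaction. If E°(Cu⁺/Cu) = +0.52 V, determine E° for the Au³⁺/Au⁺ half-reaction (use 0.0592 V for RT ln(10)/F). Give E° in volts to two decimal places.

E°cell = (0.0592/n)·log K = (0.0592/2)(29.7) = +0.879 V.
Since Au³⁺/Au⁺ is the cathode and Cu⁺/Cu the anode, E°cell = E°(Au³⁺/Au⁺) − E°(Cu⁺/Cu).
So E°(Au³⁺/Au⁺) = E°cell + E°(Cu⁺/Cu) = +0.879 + (+0.52) = +1.40 V.

+1.40 V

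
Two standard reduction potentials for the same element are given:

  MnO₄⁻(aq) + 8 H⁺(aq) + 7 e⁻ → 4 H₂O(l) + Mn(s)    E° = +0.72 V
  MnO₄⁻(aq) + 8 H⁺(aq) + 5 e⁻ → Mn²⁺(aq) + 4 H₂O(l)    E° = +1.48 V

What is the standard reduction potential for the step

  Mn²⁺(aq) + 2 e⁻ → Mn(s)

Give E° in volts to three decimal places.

Sequential free energies add, so n₃E°₃ = n₁E°₁ + n₂E°₂.
With n₃ = 7, and the known step contributing 5×(+1.48) V, the unknown satisfies 2·E° = 7×(+0.72) − 5×(+1.48) = -2.360.
E° = -2.360 / 2 = -1.180 V.

-1.180 V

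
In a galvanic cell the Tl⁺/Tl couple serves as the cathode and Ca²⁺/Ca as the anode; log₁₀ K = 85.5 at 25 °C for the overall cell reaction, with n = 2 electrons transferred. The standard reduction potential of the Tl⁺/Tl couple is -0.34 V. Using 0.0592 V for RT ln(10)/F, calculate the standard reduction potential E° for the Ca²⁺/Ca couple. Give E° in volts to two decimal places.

E°cell = (0.0592/n)·log K = (0.0592/2)(85.5) = +2.531 V.
Since Tl⁺/Tl is the cathode and Ca²⁺/Ca the anode, E°cell = E°(Tl⁺/Tl) − E°(Ca²⁺/Ca).
So E°(Ca²⁺/Ca) = E°(Tl⁺/Tl) − E°cell = (-0.34) − (+2.531) = -2.87 V.

-2.87 V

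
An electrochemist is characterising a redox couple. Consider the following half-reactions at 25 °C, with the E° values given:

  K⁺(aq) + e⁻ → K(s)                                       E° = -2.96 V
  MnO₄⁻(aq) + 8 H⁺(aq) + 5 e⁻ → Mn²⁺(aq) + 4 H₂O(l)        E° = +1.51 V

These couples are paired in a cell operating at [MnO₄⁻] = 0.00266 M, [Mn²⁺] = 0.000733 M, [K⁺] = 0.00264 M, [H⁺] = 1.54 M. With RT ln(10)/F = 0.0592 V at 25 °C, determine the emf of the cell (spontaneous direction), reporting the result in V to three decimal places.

MnO₄⁻/Mn²⁺ is the cathode (higher E°), K⁺/K the anode: E°cell = +1.51 − (-2.96) = +4.47 V, n = 5.
Overall: MnO₄⁻(aq) + 8 H⁺(aq) + 5 K(s) → Mn²⁺(aq) + 4 H₂O(l) + 5 K⁺(aq)
Q = [Mn²⁺]·[K⁺]^5 / ([MnO₄⁻]·[H⁺]^8); log Q = -14.952.
E = E° − (0.0592/n) log Q = +4.47 − (0.0592/5)(-14.952) = +4.647 V.

+4.647 V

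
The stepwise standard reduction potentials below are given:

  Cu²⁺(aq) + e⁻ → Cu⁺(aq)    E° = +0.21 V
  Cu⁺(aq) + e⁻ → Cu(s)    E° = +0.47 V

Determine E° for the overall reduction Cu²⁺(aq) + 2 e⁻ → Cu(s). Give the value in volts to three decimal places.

Standard free energies of sequential steps add: ΔG°₃ = ΔG°₁ + ΔG°₂, so n₃E°₃ = n₁E°₁ + n₂E°₂.
E°₃ = (1×+0.21 + 1×+0.47) / 2 = (+0.680) / 2 = +0.340 V.

+0.340 V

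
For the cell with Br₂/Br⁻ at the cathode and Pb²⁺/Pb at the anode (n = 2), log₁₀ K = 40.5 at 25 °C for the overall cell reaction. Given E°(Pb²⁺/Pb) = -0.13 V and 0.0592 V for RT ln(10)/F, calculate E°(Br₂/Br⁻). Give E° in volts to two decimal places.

E°cell = (0.0592/n)·log K = (0.0592/2)(40.5) = +1.199 V.
Since Br₂/Br⁻ is the cathode and Pb²⁺/Pb the anode, E°cell = E°(Br₂/Br⁻) − E°(Pb²⁺/Pb).
So E°(Br₂/Br⁻) = E°cell + E°(Pb²⁺/Pb) = +1.199 + (-0.13) = +1.07 V.

+1.07 V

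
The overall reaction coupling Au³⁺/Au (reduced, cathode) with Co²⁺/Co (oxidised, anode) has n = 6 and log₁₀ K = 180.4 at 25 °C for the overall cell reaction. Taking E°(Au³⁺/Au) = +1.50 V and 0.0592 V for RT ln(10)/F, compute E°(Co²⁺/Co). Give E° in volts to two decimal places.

-0.28 V

E°cell = (0.0592/n)·log K = (0.0592/6)(180.4) = +1.780 V.
Since Au³⁺/Au is the cathode and Co²⁺/Co the anode, E°cell = E°(Au³⁺/Au) − E°(Co²⁺/Co).
So E°(Co²⁺/Co) = E°(Au³⁺/Au) − E°cell = (+1.50) − (+1.780) = -0.28 V.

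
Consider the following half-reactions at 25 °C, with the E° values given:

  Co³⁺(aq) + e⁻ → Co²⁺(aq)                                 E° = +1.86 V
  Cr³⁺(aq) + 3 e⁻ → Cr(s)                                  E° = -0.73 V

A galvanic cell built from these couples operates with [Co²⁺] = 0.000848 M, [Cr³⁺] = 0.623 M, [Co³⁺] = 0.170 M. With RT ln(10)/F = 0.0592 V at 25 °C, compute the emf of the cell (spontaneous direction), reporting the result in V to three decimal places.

Co³⁺/Co²⁺ is the cathode (higher E°), Cr³⁺/Cr the anode: E°cell = +1.86 − (-0.73) = +2.59 V, n = 3.
Overall: 3 Co³⁺(aq) + Cr(s) → 3 Co²⁺(aq) + Cr³⁺(aq)
Q = [Co²⁺]^3·[Cr³⁺] / ([Co³⁺]^3); log Q = -7.112.
E = E° − (0.0592/n) log Q = +2.59 − (0.0592/3)(-7.112) = +2.730 V.

+2.730 V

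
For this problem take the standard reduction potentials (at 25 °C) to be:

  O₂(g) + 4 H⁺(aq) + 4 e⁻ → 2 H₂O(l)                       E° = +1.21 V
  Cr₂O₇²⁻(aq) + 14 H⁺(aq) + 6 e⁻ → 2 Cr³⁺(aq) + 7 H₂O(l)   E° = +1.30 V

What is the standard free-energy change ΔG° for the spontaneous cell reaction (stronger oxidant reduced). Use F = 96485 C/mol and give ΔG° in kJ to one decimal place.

-104.2 kJ

Cr₂O₇²⁻/Cr³⁺ (E° = +1.30 V) is the cathode; O₂/H₂O (E° = +1.21 V) is the anode, so E°cell = +0.09 V.
Balancing electrons gives n = 12 (lcm of 6 and 4).
ΔG° = −nFE° = −(12)(96485)(+0.09) = -104,204 J = -104.2 kJ.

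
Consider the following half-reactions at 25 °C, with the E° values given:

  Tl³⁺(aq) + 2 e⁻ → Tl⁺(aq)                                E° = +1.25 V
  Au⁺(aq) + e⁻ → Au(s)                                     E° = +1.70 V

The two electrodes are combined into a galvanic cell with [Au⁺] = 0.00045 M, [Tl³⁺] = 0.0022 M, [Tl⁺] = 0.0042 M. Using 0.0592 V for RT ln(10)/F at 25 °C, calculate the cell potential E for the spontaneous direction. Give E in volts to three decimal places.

Au⁺/Au is the cathode (higher E°), Tl³⁺/Tl⁺ the anode: E°cell = +1.70 − (+1.25) = +0.45 V, n = 2.
Overall: 2 Au⁺(aq) + Tl⁺(aq) → 2 Au(s) + Tl³⁺(aq)
Q = [Tl³⁺] / ([Au⁺]^2·[Tl⁺]); log Q = 6.413.
E = E° − (0.0592/n) log Q = +0.45 − (0.0592/2)(6.413) = +0.260 V.

+0.260 V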